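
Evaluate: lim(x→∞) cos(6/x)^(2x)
This is an exponential indeterminate form.

For exponential indeterminate forms, take the natural log:
  Let L = lim(x→∞) cos(6/x)^(2x)
  Then ln(L) = lim(x→∞) [exponent × ln(base)]
  Evaluate using L'Hôpital or standard limits, then exponentiate.
  L = 1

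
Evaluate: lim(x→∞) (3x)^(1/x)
This is an exponential indeterminate form.

For exponential indeterminate forms, take the natural log:
  Let L = lim(x→∞) (3x)^(1/x)
  Then ln(L) = lim(x→∞) [exponent × ln(base)]
  Evaluate using L'Hôpital or standard limits, then exponentiate.
  L = 1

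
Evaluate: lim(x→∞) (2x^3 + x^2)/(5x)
This is an ∞/∞ indeterminate form.

Apply L'Hôpital's rule: differentiate numerator and denominator separately.
  f(x) = 2·x^3 + x^2   ⇒   f'(x) = 6·x^2 + 2·x
  g(x) = 5·x   ⇒   g'(x) = 5
  lim(x→∞) f'(x)/g'(x) = lim(x→∞) (6·x^2 + 2·x)/(5)
  = ∞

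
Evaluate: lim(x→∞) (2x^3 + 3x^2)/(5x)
This is an ∞/∞ indeterminate form.

Apply L'Hôpital's rule: differentiate numerator and denominator separately.
  f(x) = 2·x^3 + 3·x^2   ⇒   f'(x) = 6·x^2 + 6·x
  g(x) = 5·x   ⇒   g'(x) = 5
  lim(x→∞) f'(x)/g'(x) = lim(x→∞) (6·x^2 + 6·x)/(5)
  = ∞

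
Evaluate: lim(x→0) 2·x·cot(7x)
This is a 0·∞ indeterminate form.

Rewrite 0·∞ as a quotient (0/0 or ∞/∞ form), then apply L'Hôpital's rule:
  lim(x→0) 2·x·cot(7x) = 2/7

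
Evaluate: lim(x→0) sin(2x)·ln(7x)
This is a 0·∞ indeterminate form.

Rewrite 0·∞ as a quotient (0/0 or ∞/∞ form), then apply L'Hôpital's rule:
  lim(x→0) sin(2x)·ln(7x) = 0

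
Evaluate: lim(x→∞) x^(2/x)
This is an exponential indeterminate form.

For exponential indeterminate forms, take the natural log:
  Let L = lim(x→∞) x^(2/x)
  Then ln(L) = lim(x→∞) [exponent × ln(base)]
  Evaluate using L'Hôpital or standard limits, then exponentiate.
  L = 1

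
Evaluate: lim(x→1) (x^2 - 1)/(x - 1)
This is a standard limit.

Factor or rationalize the expression:
  lim(x→1) (x^2 - 1)/(x - 1) = 2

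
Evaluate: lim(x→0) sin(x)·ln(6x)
This is a 0·∞ indeterminate form.

Rewrite 0·∞ as a quotient (0/0 or ∞/∞ form), then apply L'Hôpital's rule:
  lim(x→0) sin(x)·ln(6x) = 0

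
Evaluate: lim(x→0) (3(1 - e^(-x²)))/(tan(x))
This is a 0/0 indeterminate form.

Apply L'Hôpital's rule: differentiate numerator and denominator separately.
  f(x) = 3 - 3·e^(-x^2)   ⇒   f'(x) = 6·x·e^(-x^2)
  g(x) = tan(x)   ⇒   g'(x) = tan(x)^2 + 1
  lim(x→0) f'(x)/g'(x) = lim(x→0) (6·x·e^(-x^2))/(tan(x)^2 + 1)
  = 0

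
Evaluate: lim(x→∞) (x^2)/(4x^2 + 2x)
This is an ∞/∞ indeterminate form.

Apply L'Hôpital's rule: differentiate numerator and denominator separately.
  f(x) = x^2   ⇒   f'(x) = 2·x
  g(x) = 4·x^2 + 2·x   ⇒   g'(x) = 8·x + 2
  lim(x→∞) f'(x)/g'(x) = lim(x→∞) (2·x)/(8·x + 2)
  = 1/4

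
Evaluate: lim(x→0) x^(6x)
This is an exponential indeterminate form.

For exponential indeterminate forms, take the natural log:
  Let L = lim(x→0) x^(6x)
  Then ln(L) = lim(x→0) [exponent × ln(base)]
  Evaluate using L'Hôpital or standard limits, then exponentiate.
  L = 1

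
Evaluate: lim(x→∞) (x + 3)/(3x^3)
This is an ∞/∞ indeterminate form.

Apply L'Hôpital's rule: differentiate numerator and denominator separately.
  f(x) = x + 3   ⇒   f'(x) = 1
  g(x) = 3·x^3   ⇒   g'(x) = 9·x^2
  lim(x→∞) f'(x)/g'(x) = lim(x→∞) (1)/(9·x^2)
  = 0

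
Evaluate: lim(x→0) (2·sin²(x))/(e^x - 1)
This is a 0/0 indeterminate form.

Apply L'Hôpital's rule: differentiate numerator and denominator separately.
  f(x) = 2·sin(x)^2   ⇒   f'(x) = 4·sin(x)·cos(x)
  g(x) = e^(x) - 1   ⇒   g'(x) = e^(x)
  lim(x→0) f'(x)/g'(x) = lim(x→0) (4·sin(x)·cos(x))/(e^(x))
  = 0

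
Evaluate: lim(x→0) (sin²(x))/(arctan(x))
This is a 0/0 indeterminate form.

Apply L'Hôpital's rule: differentiate numerator and denominator separately.
  f(x) = sin(x)^2   ⇒   f'(x) = 2·sin(x)·cos(x)
  g(x) = atan(x)   ⇒   g'(x) = 1/(x^2 + 1)
  lim(x→0) f'(x)/g'(x) = lim(x→0) (2·sin(x)·cos(x))/(1/(x^2 + 1))
  = 0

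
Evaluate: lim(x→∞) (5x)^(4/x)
This is an exponential indeterminate form.

For exponential indeterminate forms, take the natural log:
  Let L = lim(x→∞) (5x)^(4/x)
  Then ln(L) = lim(x→∞) [exponent × ln(base)]
  Evaluate using L'Hôpital or standard limits, then exponentiate.
  L = 1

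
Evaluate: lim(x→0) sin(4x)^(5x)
This is an exponential indeterminate form.

For exponential indeterminate forms, take the natural log:
  Let L = lim(x→0) sin(4x)^(5x)
  Then ln(L) = lim(x→0) [exponent × ln(base)]
  Evaluate using L'Hôpital or standard limits, then exponentiate.
  L = 1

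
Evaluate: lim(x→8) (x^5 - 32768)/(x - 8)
This is a standard limit.

Factor or rationalize the expression:
  lim(x→8) (x^5 - 32768)/(x - 8) = 20480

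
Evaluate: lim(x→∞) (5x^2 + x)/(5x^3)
This is an ∞/∞ indeterminate form.

Apply L'Hôpital's rule: differentiate numerator and denominator separately.
  f(x) = 5·x^2 + x   ⇒   f'(x) = 10·x + 1
  g(x) = 5·x^3   ⇒   g'(x) = 15·x^2
  lim(x→∞) f'(x)/g'(x) = lim(x→∞) (10·x + 1)/(15·x^2)
  = 0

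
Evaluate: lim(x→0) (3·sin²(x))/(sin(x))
This is a 0/0 indeterminate form.

Apply L'Hôpital's rule: differentiate numerator and denominator separately.
  f(x) = 3·sin(x)^2   ⇒   f'(x) = 6·sin(x)·cos(x)
  g(x) = sin(x)   ⇒   g'(x) = cos(x)
  lim(x→0) f'(x)/g'(x) = lim(x→0) (6·sin(x)·cos(x))/(cos(x))
  = 0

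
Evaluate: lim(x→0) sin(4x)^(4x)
This is an exponential indeterminate form.

For exponential indeterminate forms, take the natural log:
  Let L = lim(x→0) sin(4x)^(4x)
  Then ln(L) = lim(x→0) [exponent × ln(base)]
  Evaluate using L'Hôpital or standard limits, then exponentiate.
  L = 1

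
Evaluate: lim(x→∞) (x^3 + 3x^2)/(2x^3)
This is an ∞/∞ indeterminate form.

Apply L'Hôpital's rule: differentiate numerator and denominator separately.
  f(x) = x^3 + 3·x^2   ⇒   f'(x) = 3·x^2 + 6·x
  g(x) = 2·x^3   ⇒   g'(x) = 6·x^2
  lim(x→∞) f'(x)/g'(x) = lim(x→∞) (3·x^2 + 6·x)/(6·x^2)
  = 1/2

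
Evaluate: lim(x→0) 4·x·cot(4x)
This is a 0·∞ indeterminate form.

Rewrite 0·∞ as a quotient (0/0 or ∞/∞ form), then apply L'Hôpital's rule:
  lim(x→0) 4·x·cot(4x) = 1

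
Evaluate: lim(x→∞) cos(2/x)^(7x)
This is an exponential indeterminate form.

For exponential indeterminate forms, take the natural log:
  Let L = lim(x→∞) cos(2/x)^(7x)
  Then ln(L) = lim(x→∞) [exponent × ln(base)]
  Evaluate using L'Hôpital or standard limits, then exponentiate.
  L = 1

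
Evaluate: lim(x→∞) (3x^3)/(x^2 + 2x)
This is an ∞/∞ indeterminate form.

Apply L'Hôpital's rule: differentiate numerator and denominator separately.
  f(x) = 3·x^3   ⇒   f'(x) = 9·x^2
  g(x) = x^2 + 2·x   ⇒   g'(x) = 2·x + 2
  lim(x→∞) f'(x)/g'(x) = lim(x→∞) (9·x^2)/(2·x + 2)
  = ∞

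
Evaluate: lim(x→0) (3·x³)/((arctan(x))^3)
This is a 0/0 indeterminate form.

Apply L'Hôpital's rule: differentiate numerator and denominator separately.
  f(x) = 3·x^3   ⇒   f'(x) = 9·x^2
  g(x) = atan(x)^3   ⇒   g'(x) = 3·atan(x)^2/(x^2 + 1)
  lim(x→0) f'(x)/g'(x) = lim(x→0) (9·x^2)/(3·atan(x)^2/(x^2 + 1))
  = 3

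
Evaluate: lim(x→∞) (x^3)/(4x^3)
This is an ∞/∞ indeterminate form.

Apply L'Hôpital's rule: differentiate numerator and denominator separately.
  f(x) = x^3   ⇒   f'(x) = 3·x^2
  g(x) = 4·x^3   ⇒   g'(x) = 12·x^2
  lim(x→∞) f'(x)/g'(x) = lim(x→∞) (3·x^2)/(12·x^2)
  = 1/4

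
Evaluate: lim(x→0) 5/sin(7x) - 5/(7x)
This is an ∞-∞ indeterminate form.

Combine fractions or rationalize to convert ∞-∞ to 0/0 form:
  lim(x→0) 5/sin(7x) - 5/(7x) = 0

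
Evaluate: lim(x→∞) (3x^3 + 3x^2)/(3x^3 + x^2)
This is an ∞/∞ indeterminate form.

Apply L'Hôpital's rule: differentiate numerator and denominator separately.
  f(x) = 3·x^3 + 3·x^2   ⇒   f'(x) = 9·x^2 + 6·x
  g(x) = 3·x^3 + x^2   ⇒   g'(x) = 9·x^2 + 2·x
  lim(x→∞) f'(x)/g'(x) = lim(x→∞) (9·x^2 + 6·x)/(9·x^2 + 2·x)
  = 1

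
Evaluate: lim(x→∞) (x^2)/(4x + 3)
This is an ∞/∞ indeterminate form.

Apply L'Hôpital's rule: differentiate numerator and denominator separately.
  f(x) = x^2   ⇒   f'(x) = 2·x
  g(x) = 4·x + 3   ⇒   g'(x) = 4
  lim(x→∞) f'(x)/g'(x) = lim(x→∞) (2·x)/(4)
  = ∞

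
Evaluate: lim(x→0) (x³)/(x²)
This is a 0/0 indeterminate form.

Apply L'Hôpital's rule: differentiate numerator and denominator separately.
  f(x) = x^3   ⇒   f'(x) = 3·x^2
  g(x) = x^2   ⇒   g'(x) = 2·x
  lim(x→0) f'(x)/g'(x) = lim(x→0) (3·x^2)/(2·x)
  = 0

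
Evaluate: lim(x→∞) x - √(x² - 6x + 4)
This is an ∞-∞ indeterminate form.

Combine fractions or rationalize to convert ∞-∞ to 0/0 form:
  lim(x→∞) x - √(x² - 6x + 4) = 3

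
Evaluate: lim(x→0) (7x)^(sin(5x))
This is an exponential indeterminate form.

For exponential indeterminate forms, take the natural log:
  Let L = lim(x→0) (7x)^(sin(5x))
  Then ln(L) = lim(x→0) [exponent × ln(base)]
  Evaluate using L'Hôpital or standard limits, then exponentiate.
  L = 1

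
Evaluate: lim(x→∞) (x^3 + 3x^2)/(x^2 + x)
This is an ∞/∞ indeterminate form.

Apply L'Hôpital's rule: differentiate numerator and denominator separately.
  f(x) = x^3 + 3·x^2   ⇒   f'(x) = 3·x^2 + 6·x
  g(x) = x^2 + x   ⇒   g'(x) = 2·x + 1
  lim(x→∞) f'(x)/g'(x) = lim(x→∞) (3·x^2 + 6·x)/(2·x + 1)
  = ∞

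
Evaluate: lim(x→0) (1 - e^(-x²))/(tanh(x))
This is a 0/0 indeterminate form.

Apply L'Hôpital's rule: differentiate numerator and denominator separately.
  f(x) = 1 - e^(-x^2)   ⇒   f'(x) = 2·x·e^(-x^2)
  g(x) = tanh(x)   ⇒   g'(x) = 1 - tanh(x)^2
  lim(x→0) f'(x)/g'(x) = lim(x→0) (2·x·e^(-x^2))/(1 - tanh(x)^2)
  = 0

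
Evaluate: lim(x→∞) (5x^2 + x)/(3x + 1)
This is an ∞/∞ indeterminate form.

Apply L'Hôpital's rule: differentiate numerator and denominator separately.
  f(x) = 5·x^2 + x   ⇒   f'(x) = 10·x + 1
  g(x) = 3·x + 1   ⇒   g'(x) = 3
  lim(x→∞) f'(x)/g'(x) = lim(x→∞) (10·x + 1)/(3)
  = ∞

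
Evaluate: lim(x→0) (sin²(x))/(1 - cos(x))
This is a 0/0 indeterminate form.

Apply L'Hôpital's rule: differentiate numerator and denominator separately.
  f(x) = sin(x)^2   ⇒   f'(x) = 2·sin(x)·cos(x)
  g(x) = 1 - cos(x)   ⇒   g'(x) = sin(x)
  lim(x→0) f'(x)/g'(x) = lim(x→0) (2·sin(x)·cos(x))/(sin(x))
  = 2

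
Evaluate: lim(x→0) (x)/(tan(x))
This is a 0/0 indeterminate form.

Apply L'Hôpital's rule: differentiate numerator and denominator separately.
  f(x) = x   ⇒   f'(x) = 1
  g(x) = tan(x)   ⇒   g'(x) = tan(x)^2 + 1
  lim(x→0) f'(x)/g'(x) = lim(x→0) (1)/(tan(x)^2 + 1)
  = 1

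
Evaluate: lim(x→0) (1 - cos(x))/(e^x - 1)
This is a 0/0 indeterminate form.

Apply L'Hôpital's rule: differentiate numerator and denominator separately.
  f(x) = 1 - cos(x)   ⇒   f'(x) = sin(x)
  g(x) = e^(x) - 1   ⇒   g'(x) = e^(x)
  lim(x→0) f'(x)/g'(x) = lim(x→0) (sin(x))/(e^(x))
  = 0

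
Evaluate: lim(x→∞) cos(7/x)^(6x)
This is an exponential indeterminate form.

For exponential indeterminate forms, take the natural log:
  Let L = lim(x→∞) cos(7/x)^(6x)
  Then ln(L) = lim(x→∞) [exponent × ln(base)]
  Evaluate using L'Hôpital or standard limits, then exponentiate.
  L = 1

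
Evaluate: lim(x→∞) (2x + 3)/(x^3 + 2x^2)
This is an ∞/∞ indeterminate form.

Apply L'Hôpital's rule: differentiate numerator and denominator separately.
  f(x) = 2·x + 3   ⇒   f'(x) = 2
  g(x) = x^3 + 2·x^2   ⇒   g'(x) = 3·x^2 + 4·x
  lim(x→∞) f'(x)/g'(x) = lim(x→∞) (2)/(3·x^2 + 4·x)
  = 0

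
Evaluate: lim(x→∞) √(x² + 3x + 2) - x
This is an ∞-∞ indeterminate form.

Combine fractions or rationalize to convert ∞-∞ to 0/0 form:
  lim(x→∞) √(x² + 3x + 2) - x = 3/2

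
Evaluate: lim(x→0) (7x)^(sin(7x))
This is an exponential indeterminate form.

For exponential indeterminate forms, take the natural log:
  Let L = lim(x→0) (7x)^(sin(7x))
  Then ln(L) = lim(x→0) [exponent × ln(base)]
  Evaluate using L'Hôpital or standard limits, then exponentiate.
  L = 1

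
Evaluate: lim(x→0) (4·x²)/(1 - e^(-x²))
This is a 0/0 indeterminate form.

Apply L'Hôpital's rule: differentiate numerator and denominator separately.
  f(x) = 4·x^2   ⇒   f'(x) = 8·x
  g(x) = 1 - e^(-x^2)   ⇒   g'(x) = 2·x·e^(-x^2)
  lim(x→0) f'(x)/g'(x) = lim(x→0) (8·x)/(2·x·e^(-x^2))
  = 4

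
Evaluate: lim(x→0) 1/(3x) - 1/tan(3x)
This is an ∞-∞ indeterminate form.

Combine fractions or rationalize to convert ∞-∞ to 0/0 form:
  lim(x→0) 1/(3x) - 1/tan(3x) = 0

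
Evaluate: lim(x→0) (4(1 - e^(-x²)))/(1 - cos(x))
This is a 0/0 indeterminate form.

Apply L'Hôpital's rule: differentiate numerator and denominator separately.
  f(x) = 4 - 4·e^(-x^2)   ⇒   f'(x) = 8·x·e^(-x^2)
  g(x) = 1 - cos(x)   ⇒   g'(x) = sin(x)
  lim(x→0) f'(x)/g'(x) = lim(x→0) (8·x·e^(-x^2))/(sin(x))
  = 8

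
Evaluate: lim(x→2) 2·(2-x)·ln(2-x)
This is a 0·∞ indeterminate form.

Rewrite 0·∞ as a quotient (0/0 or ∞/∞ form), then apply L'Hôpital's rule:
  lim(x→2) 2·(2-x)·ln(2-x) = 0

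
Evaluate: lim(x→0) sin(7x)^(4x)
This is an exponential indeterminate form.

For exponential indeterminate forms, take the natural log:
  Let L = lim(x→0) sin(7x)^(4x)
  Then ln(L) = lim(x→0) [exponent × ln(base)]
  Evaluate using L'Hôpital or standard limits, then exponentiate.
  L = 1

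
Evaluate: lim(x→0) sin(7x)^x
This is an exponential indeterminate form.

For exponential indeterminate forms, take the natural log:
  Let L = lim(x→0) sin(7x)^x
  Then ln(L) = lim(x→0) [exponent × ln(base)]
  Evaluate using L'Hôpital or standard limits, then exponentiate.
  L = 1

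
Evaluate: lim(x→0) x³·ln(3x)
This is a 0·∞ indeterminate form.

Rewrite 0·∞ as a quotient (0/0 or ∞/∞ form), then apply L'Hôpital's rule:
  lim(x→0) x³·ln(3x) = 0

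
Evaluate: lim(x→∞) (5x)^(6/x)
This is an exponential indeterminate form.

For exponential indeterminate forms, take the natural log:
  Let L = lim(x→∞) (5x)^(6/x)
  Then ln(L) = lim(x→∞) [exponent × ln(base)]
  Evaluate using L'Hôpital or standard limits, then exponentiate.
  L = 1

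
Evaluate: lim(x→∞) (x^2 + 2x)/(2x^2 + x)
This is an ∞/∞ indeterminate form.

Apply L'Hôpital's rule: differentiate numerator and denominator separately.
  f(x) = x^2 + 2·x   ⇒   f'(x) = 2·x + 2
  g(x) = 2·x^2 + x   ⇒   g'(x) = 4·x + 1
  lim(x→∞) f'(x)/g'(x) = lim(x→∞) (2·x + 2)/(4·x + 1)
  = 1/2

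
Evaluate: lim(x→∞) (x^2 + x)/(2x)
This is an ∞/∞ indeterminate form.

Apply L'Hôpital's rule: differentiate numerator and denominator separately.
  f(x) = x^2 + x   ⇒   f'(x) = 2·x + 1
  g(x) = 2·x   ⇒   g'(x) = 2
  lim(x→∞) f'(x)/g'(x) = lim(x→∞) (2·x + 1)/(2)
  = ∞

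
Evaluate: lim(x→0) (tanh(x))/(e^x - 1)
This is a 0/0 indeterminate form.

Apply L'Hôpital's rule: differentiate numerator and denominator separately.
  f(x) = tanh(x)   ⇒   f'(x) = 1 - tanh(x)^2
  g(x) = e^(x) - 1   ⇒   g'(x) = e^(x)
  lim(x→0) f'(x)/g'(x) = lim(x→0) (1 - tanh(x)^2)/(e^(x))
  = 1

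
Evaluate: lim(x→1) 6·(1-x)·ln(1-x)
This is a 0·∞ indeterminate form.

Rewrite 0·∞ as a quotient (0/0 or ∞/∞ form), then apply L'Hôpital's rule:
  lim(x→1) 6·(1-x)·ln(1-x) = 0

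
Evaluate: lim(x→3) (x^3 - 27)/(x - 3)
This is a standard limit.

Factor or rationalize the expression:
  lim(x→3) (x^3 - 27)/(x - 3) = 27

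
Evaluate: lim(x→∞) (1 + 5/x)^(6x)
This is an exponential indeterminate form.

For exponential indeterminate forms, take the natural log:
  Let L = lim(x→∞) (1 + 5/x)^(6x)
  Then ln(L) = lim(x→∞) [exponent × ln(base)]
  Evaluate using L'Hôpital or standard limits, then exponentiate.
  L = e^(30)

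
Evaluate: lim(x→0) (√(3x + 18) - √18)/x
This is a standard limit.

Factor or rationalize the expression:
  lim(x→0) (√(3x + 18) - √18)/x = sqrt(2)/4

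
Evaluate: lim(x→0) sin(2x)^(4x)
This is an exponential indeterminate form.

For exponential indeterminate forms, take the natural log:
  Let L = lim(x→0) sin(2x)^(4x)
  Then ln(L) = lim(x→0) [exponent × ln(base)]
  Evaluate using L'Hôpital or standard limits, then exponentiate.
  L = 1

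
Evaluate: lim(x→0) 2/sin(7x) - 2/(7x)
This is an ∞-∞ indeterminate form.

Combine fractions or rationalize to convert ∞-∞ to 0/0 form:
  lim(x→0) 2/sin(7x) - 2/(7x) = 0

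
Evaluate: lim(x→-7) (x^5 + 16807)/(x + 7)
This is a standard limit.

Factor or rationalize the expression:
  lim(x→-7) (x^5 + 16807)/(x + 7) = 12005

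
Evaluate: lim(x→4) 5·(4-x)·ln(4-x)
This is a 0·∞ indeterminate form.

Rewrite 0·∞ as a quotient (0/0 or ∞/∞ form), then apply L'Hôpital's rule:
  lim(x→4) 5·(4-x)·ln(4-x) = 0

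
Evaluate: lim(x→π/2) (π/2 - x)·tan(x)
This is a 0·∞ indeterminate form.

Rewrite 0·∞ as a quotient (0/0 or ∞/∞ form), then apply L'Hôpital's rule:
  lim(x→π/2) (π/2 - x)·tan(x) = 1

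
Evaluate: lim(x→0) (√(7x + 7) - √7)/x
This is a standard limit.

Factor or rationalize the expression:
  lim(x→0) (√(7x + 7) - √7)/x = sqrt(7)/2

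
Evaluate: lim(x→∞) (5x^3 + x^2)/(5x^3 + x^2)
This is an ∞/∞ indeterminate form.

Apply L'Hôpital's rule: differentiate numerator and denominator separately.
  f(x) = 5·x^3 + x^2   ⇒   f'(x) = 15·x^2 + 2·x
  g(x) = 5·x^3 + x^2   ⇒   g'(x) = 15·x^2 + 2·x
  lim(x→∞) f'(x)/g'(x) = lim(x→∞) (15·x^2 + 2·x)/(15·x^2 + 2·x)
  = 1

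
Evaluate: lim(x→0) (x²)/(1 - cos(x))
This is a 0/0 indeterminate form.

Apply L'Hôpital's rule: differentiate numerator and denominator separately.
  f(x) = x^2   ⇒   f'(x) = 2·x
  g(x) = 1 - cos(x)   ⇒   g'(x) = sin(x)
  lim(x→0) f'(x)/g'(x) = lim(x→0) (2·x)/(sin(x))
  = 2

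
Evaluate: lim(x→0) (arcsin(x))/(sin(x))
This is a 0/0 indeterminate form.

Apply L'Hôpital's rule: differentiate numerator and denominator separately.
  f(x) = asin(x)   ⇒   f'(x) = 1/sqrt(1 - x^2)
  g(x) = sin(x)   ⇒   g'(x) = cos(x)
  lim(x→0) f'(x)/g'(x) = lim(x→0) (1/sqrt(1 - x^2))/(cos(x))
  = 1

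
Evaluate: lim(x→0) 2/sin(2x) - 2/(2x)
This is an ∞-∞ indeterminate form.

Combine fractions or rationalize to convert ∞-∞ to 0/0 form:
  lim(x→0) 2/sin(2x) - 2/(2x) = 0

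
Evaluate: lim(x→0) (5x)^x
This is an exponential indeterminate form.

For exponential indeterminate forms, take the natural log:
  Let L = lim(x→0) (5x)^x
  Then ln(L) = lim(x→0) [exponent × ln(base)]
  Evaluate using L'Hôpital or standard limits, then exponentiate.
  L = 1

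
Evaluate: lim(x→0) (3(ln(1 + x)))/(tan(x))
This is a 0/0 indeterminate form.

Apply L'Hôpital's rule: differentiate numerator and denominator separately.
  f(x) = 3·ln(x + 1)   ⇒   f'(x) = 3/(x + 1)
  g(x) = tan(x)   ⇒   g'(x) = tan(x)^2 + 1
  lim(x→0) f'(x)/g'(x) = lim(x→0) (3/(x + 1))/(tan(x)^2 + 1)
  = 3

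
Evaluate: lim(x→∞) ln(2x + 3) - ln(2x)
This is an ∞-∞ indeterminate form.

Combine fractions or rationalize to convert ∞-∞ to 0/0 form:
  lim(x→∞) ln(2x + 3) - ln(2x) = 0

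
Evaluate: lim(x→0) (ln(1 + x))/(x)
This is a 0/0 indeterminate form.

Apply L'Hôpital's rule: differentiate numerator and denominator separately.
  f(x) = ln(x + 1)   ⇒   f'(x) = 1/(x + 1)
  g(x) = x   ⇒   g'(x) = 1
  lim(x→0) f'(x)/g'(x) = lim(x→0) (1/(x + 1))/(1)
  = 1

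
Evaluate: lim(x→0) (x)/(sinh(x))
This is a 0/0 indeterminate form.

Apply L'Hôpital's rule: differentiate numerator and denominator separately.
  f(x) = x   ⇒   f'(x) = 1
  g(x) = sinh(x)   ⇒   g'(x) = cosh(x)
  lim(x→0) f'(x)/g'(x) = lim(x→0) (1)/(cosh(x))
  = 1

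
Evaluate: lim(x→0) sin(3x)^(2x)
This is an exponential indeterminate form.

For exponential indeterminate forms, take the natural log:
  Let L = lim(x→0) sin(3x)^(2x)
  Then ln(L) = lim(x→0) [exponent × ln(base)]
  Evaluate using L'Hôpital or standard limits, then exponentiate.
  L = 1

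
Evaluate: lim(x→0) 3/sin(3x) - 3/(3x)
This is an ∞-∞ indeterminate form.

Combine fractions or rationalize to convert ∞-∞ to 0/0 form:
  lim(x→0) 3/sin(3x) - 3/(3x) = 0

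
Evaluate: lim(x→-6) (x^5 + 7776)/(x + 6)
This is a standard limit.

Factor or rationalize the expression:
  lim(x→-6) (x^5 + 7776)/(x + 6) = 6480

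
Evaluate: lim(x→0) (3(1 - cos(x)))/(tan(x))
This is a 0/0 indeterminate form.

Apply L'Hôpital's rule: differentiate numerator and denominator separately.
  f(x) = 3 - 3·cos(x)   ⇒   f'(x) = 3·sin(x)
  g(x) = tan(x)   ⇒   g'(x) = tan(x)^2 + 1
  lim(x→0) f'(x)/g'(x) = lim(x→0) (3·sin(x))/(tan(x)^2 + 1)
  = 0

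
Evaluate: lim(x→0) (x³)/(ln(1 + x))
This is a 0/0 indeterminate form.

Apply L'Hôpital's rule: differentiate numerator and denominator separately.
  f(x) = x^3   ⇒   f'(x) = 3·x^2
  g(x) = ln(x + 1)   ⇒   g'(x) = 1/(x + 1)
  lim(x→0) f'(x)/g'(x) = lim(x→0) (3·x^2)/(1/(x + 1))
  = 0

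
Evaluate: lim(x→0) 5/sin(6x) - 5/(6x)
This is an ∞-∞ indeterminate form.

Combine fractions or rationalize to convert ∞-∞ to 0/0 form:
  lim(x→0) 5/sin(6x) - 5/(6x) = 0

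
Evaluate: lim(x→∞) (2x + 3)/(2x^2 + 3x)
This is an ∞/∞ indeterminate form.

Apply L'Hôpital's rule: differentiate numerator and denominator separately.
  f(x) = 2·x + 3   ⇒   f'(x) = 2
  g(x) = 2·x^2 + 3·x   ⇒   g'(x) = 4·x + 3
  lim(x→∞) f'(x)/g'(x) = lim(x→∞) (2)/(4·x + 3)
  = 0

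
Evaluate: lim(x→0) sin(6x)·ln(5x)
This is a 0·∞ indeterminate form.

Rewrite 0·∞ as a quotient (0/0 or ∞/∞ form), then apply L'Hôpital's rule:
  lim(x→0) sin(6x)·ln(5x) = 0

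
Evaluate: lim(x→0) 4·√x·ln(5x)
This is a 0·∞ indeterminate form.

Rewrite 0·∞ as a quotient (0/0 or ∞/∞ form), then apply L'Hôpital's rule:
  lim(x→0) 4·√x·ln(5x) = 0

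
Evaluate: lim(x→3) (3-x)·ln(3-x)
This is a 0·∞ indeterminate form.

Rewrite 0·∞ as a quotient (0/0 or ∞/∞ form), then apply L'Hôpital's rule:
  lim(x→3) (3-x)·ln(3-x) = 0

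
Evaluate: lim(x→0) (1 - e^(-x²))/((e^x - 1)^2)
This is a 0/0 indeterminate form.

Apply L'Hôpital's rule: differentiate numerator and denominator separately.
  f(x) = 1 - e^(-x^2)   ⇒   f'(x) = 2·x·e^(-x^2)
  g(x) = (e^(x) - 1)^2   ⇒   g'(x) = 2·(e^(x) - 1)·e^(x)
  lim(x→0) f'(x)/g'(x) = lim(x→0) (2·x·e^(-x^2))/(2·(e^(x) - 1)·e^(x))
  = 1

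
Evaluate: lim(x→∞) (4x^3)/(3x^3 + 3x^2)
This is an ∞/∞ indeterminate form.

Apply L'Hôpital's rule: differentiate numerator and denominator separately.
  f(x) = 4·x^3   ⇒   f'(x) = 12·x^2
  g(x) = 3·x^3 + 3·x^2   ⇒   g'(x) = 9·x^2 + 6·x
  lim(x→∞) f'(x)/g'(x) = lim(x→∞) (12·x^2)/(9·x^2 + 6·x)
  = 4/3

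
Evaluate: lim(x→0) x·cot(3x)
This is a 0·∞ indeterminate form.

Rewrite 0·∞ as a quotient (0/0 or ∞/∞ form), then apply L'Hôpital's rule:
  lim(x→0) x·cot(3x) = 1/3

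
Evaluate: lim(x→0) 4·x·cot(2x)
This is a 0·∞ indeterminate form.

Rewrite 0·∞ as a quotient (0/0 or ∞/∞ form), then apply L'Hôpital's rule:
  lim(x→0) 4·x·cot(2x) = 2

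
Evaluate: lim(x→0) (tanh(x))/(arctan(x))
This is a 0/0 indeterminate form.

Apply L'Hôpital's rule: differentiate numerator and denominator separately.
  f(x) = tanh(x)   ⇒   f'(x) = 1 - tanh(x)^2
  g(x) = atan(x)   ⇒   g'(x) = 1/(x^2 + 1)
  lim(x→0) f'(x)/g'(x) = lim(x→0) (1 - tanh(x)^2)/(1/(x^2 + 1))
  = 1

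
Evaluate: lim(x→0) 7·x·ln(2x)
This is a 0·∞ indeterminate form.

Rewrite 0·∞ as a quotient (0/0 or ∞/∞ form), then apply L'Hôpital's rule:
  lim(x→0) 7·x·ln(2x) = 0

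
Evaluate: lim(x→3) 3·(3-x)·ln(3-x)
This is a 0·∞ indeterminate form.

Rewrite 0·∞ as a quotient (0/0 or ∞/∞ form), then apply L'Hôpital's rule:
  lim(x→3) 3·(3-x)·ln(3-x) = 0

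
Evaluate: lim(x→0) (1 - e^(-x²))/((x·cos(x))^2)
This is a 0/0 indeterminate form.

Apply L'Hôpital's rule: differentiate numerator and denominator separately.
  f(x) = 1 - e^(-x^2)   ⇒   f'(x) = 2·x·e^(-x^2)
  g(x) = x^2·cos(x)^2   ⇒   g'(x) = -2·x^2·sin(x)·cos(x) + 2·x·cos(x)^2
  lim(x→0) f'(x)/g'(x) = lim(x→0) (2·x·e^(-x^2))/(-2·x^2·sin(x)·cos(x) + 2·x·cos(x)^2)
  = 1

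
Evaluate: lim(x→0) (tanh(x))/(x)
This is a 0/0 indeterminate form.

Apply L'Hôpital's rule: differentiate numerator and denominator separately.
  f(x) = tanh(x)   ⇒   f'(x) = 1 - tanh(x)^2
  g(x) = x   ⇒   g'(x) = 1
  lim(x→0) f'(x)/g'(x) = lim(x→0) (1 - tanh(x)^2)/(1)
  = 1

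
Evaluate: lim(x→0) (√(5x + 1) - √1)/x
This is a standard limit.

Factor or rationalize the expression:
  lim(x→0) (√(5x + 1) - √1)/x = 5/2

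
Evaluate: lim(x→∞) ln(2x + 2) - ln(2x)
This is an ∞-∞ indeterminate form.

Combine fractions or rationalize to convert ∞-∞ to 0/0 form:
  lim(x→∞) ln(2x + 2) - ln(2x) = 0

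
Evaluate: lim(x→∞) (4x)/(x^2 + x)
This is an ∞/∞ indeterminate form.

Apply L'Hôpital's rule: differentiate numerator and denominator separately.
  f(x) = 4·x   ⇒   f'(x) = 4
  g(x) = x^2 + x   ⇒   g'(x) = 2·x + 1
  lim(x→∞) f'(x)/g'(x) = lim(x→∞) (4)/(2·x + 1)
  = 0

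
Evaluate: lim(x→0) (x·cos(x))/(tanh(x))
This is a 0/0 indeterminate form.

Apply L'Hôpital's rule: differentiate numerator and denominator separately.
  f(x) = x·cos(x)   ⇒   f'(x) = -x·sin(x) + cos(x)
  g(x) = tanh(x)   ⇒   g'(x) = 1 - tanh(x)^2
  lim(x→0) f'(x)/g'(x) = lim(x→0) (-x·sin(x) + cos(x))/(1 - tanh(x)^2)
  = 1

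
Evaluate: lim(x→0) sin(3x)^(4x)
This is an exponential indeterminate form.

For exponential indeterminate forms, take the natural log:
  Let L = lim(x→0) sin(3x)^(4x)
  Then ln(L) = lim(x→0) [exponent × ln(base)]
  Evaluate using L'Hôpital or standard limits, then exponentiate.
  L = 1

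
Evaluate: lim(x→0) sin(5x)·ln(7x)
This is a 0·∞ indeterminate form.

Rewrite 0·∞ as a quotient (0/0 or ∞/∞ form), then apply L'Hôpital's rule:
  lim(x→0) sin(5x)·ln(7x) = 0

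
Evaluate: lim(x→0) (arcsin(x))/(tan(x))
This is a 0/0 indeterminate form.

Apply L'Hôpital's rule: differentiate numerator and denominator separately.
  f(x) = asin(x)   ⇒   f'(x) = 1/sqrt(1 - x^2)
  g(x) = tan(x)   ⇒   g'(x) = tan(x)^2 + 1
  lim(x→0) f'(x)/g'(x) = lim(x→0) (1/sqrt(1 - x^2))/(tan(x)^2 + 1)
  = 1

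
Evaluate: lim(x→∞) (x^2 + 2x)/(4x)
This is an ∞/∞ indeterminate form.

Apply L'Hôpital's rule: differentiate numerator and denominator separately.
  f(x) = x^2 + 2·x   ⇒   f'(x) = 2·x + 2
  g(x) = 4·x   ⇒   g'(x) = 4
  lim(x→∞) f'(x)/g'(x) = lim(x→∞) (2·x + 2)/(4)
  = ∞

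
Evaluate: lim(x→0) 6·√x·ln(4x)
This is a 0·∞ indeterminate form.

Rewrite 0·∞ as a quotient (0/0 or ∞/∞ form), then apply L'Hôpital's rule:
  lim(x→0) 6·√x·ln(4x) = 0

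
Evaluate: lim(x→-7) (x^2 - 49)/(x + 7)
This is a standard limit.

Factor or rationalize the expression:
  lim(x→-7) (x^2 - 49)/(x + 7) = -14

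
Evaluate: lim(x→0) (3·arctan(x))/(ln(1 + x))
This is a 0/0 indeterminate form.

Apply L'Hôpital's rule: differentiate numerator and denominator separately.
  f(x) = 3·atan(x)   ⇒   f'(x) = 3/(x^2 + 1)
  g(x) = ln(x + 1)   ⇒   g'(x) = 1/(x + 1)
  lim(x→0) f'(x)/g'(x) = lim(x→0) (3/(x^2 + 1))/(1/(x + 1))
  = 3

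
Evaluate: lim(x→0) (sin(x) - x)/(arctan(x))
This is a 0/0 indeterminate form.

Apply L'Hôpital's rule: differentiate numerator and denominator separately.
  f(x) = -x + sin(x)   ⇒   f'(x) = cos(x) - 1
  g(x) = atan(x)   ⇒   g'(x) = 1/(x^2 + 1)
  lim(x→0) f'(x)/g'(x) = lim(x→0) (cos(x) - 1)/(1/(x^2 + 1))
  = 0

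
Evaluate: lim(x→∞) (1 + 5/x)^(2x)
This is an exponential indeterminate form.

For exponential indeterminate forms, take the natural log:
  Let L = lim(x→∞) (1 + 5/x)^(2x)
  Then ln(L) = lim(x→∞) [exponent × ln(base)]
  Evaluate using L'Hôpital or standard limits, then exponentiate.
  L = e^(10)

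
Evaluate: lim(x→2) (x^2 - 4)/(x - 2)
This is a standard limit.

Factor or rationalize the expression:
  lim(x→2) (x^2 - 4)/(x - 2) = 4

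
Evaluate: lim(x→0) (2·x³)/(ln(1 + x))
This is a 0/0 indeterminate form.

Apply L'Hôpital's rule: differentiate numerator and denominator separately.
  f(x) = 2·x^3   ⇒   f'(x) = 6·x^2
  g(x) = ln(x + 1)   ⇒   g'(x) = 1/(x + 1)
  lim(x→0) f'(x)/g'(x) = lim(x→0) (6·x^2)/(1/(x + 1))
  = 0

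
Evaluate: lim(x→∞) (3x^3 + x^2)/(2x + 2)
This is an ∞/∞ indeterminate form.

Apply L'Hôpital's rule: differentiate numerator and denominator separately.
  f(x) = 3·x^3 + x^2   ⇒   f'(x) = 9·x^2 + 2·x
  g(x) = 2·x + 2   ⇒   g'(x) = 2
  lim(x→∞) f'(x)/g'(x) = lim(x→∞) (9·x^2 + 2·x)/(2)
  = ∞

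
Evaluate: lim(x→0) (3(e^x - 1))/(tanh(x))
This is a 0/0 indeterminate form.

Apply L'Hôpital's rule: differentiate numerator and denominator separately.
  f(x) = 3·e^(x) - 3   ⇒   f'(x) = 3·e^(x)
  g(x) = tanh(x)   ⇒   g'(x) = 1 - tanh(x)^2
  lim(x→0) f'(x)/g'(x) = lim(x→0) (3·e^(x))/(1 - tanh(x)^2)
  = 3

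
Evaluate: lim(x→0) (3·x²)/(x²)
This is a 0/0 indeterminate form.

Apply L'Hôpital's rule: differentiate numerator and denominator separately.
  f(x) = 3·x^2   ⇒   f'(x) = 6·x
  g(x) = x^2   ⇒   g'(x) = 2·x
  lim(x→0) f'(x)/g'(x) = lim(x→0) (6·x)/(2·x)
  = 3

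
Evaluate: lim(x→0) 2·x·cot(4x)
This is a 0·∞ indeterminate form.

Rewrite 0·∞ as a quotient (0/0 or ∞/∞ form), then apply L'Hôpital's rule:
  lim(x→0) 2·x·cot(4x) = 1/2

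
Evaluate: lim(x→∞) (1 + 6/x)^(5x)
This is an exponential indeterminate form.

For exponential indeterminate forms, take the natural log:
  Let L = lim(x→∞) (1 + 6/x)^(5x)
  Then ln(L) = lim(x→∞) [exponent × ln(base)]
  Evaluate using L'Hôpital or standard limits, then exponentiate.
  L = e^(30)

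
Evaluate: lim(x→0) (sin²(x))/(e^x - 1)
This is a 0/0 indeterminate form.

Apply L'Hôpital's rule: differentiate numerator and denominator separately.
  f(x) = sin(x)^2   ⇒   f'(x) = 2·sin(x)·cos(x)
  g(x) = e^(x) - 1   ⇒   g'(x) = e^(x)
  lim(x→0) f'(x)/g'(x) = lim(x→0) (2·sin(x)·cos(x))/(e^(x))
  = 0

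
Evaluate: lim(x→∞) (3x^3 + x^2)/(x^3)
This is an ∞/∞ indeterminate form.

Apply L'Hôpital's rule: differentiate numerator and denominator separately.
  f(x) = 3·x^3 + x^2   ⇒   f'(x) = 9·x^2 + 2·x
  g(x) = x^3   ⇒   g'(x) = 3·x^2
  lim(x→∞) f'(x)/g'(x) = lim(x→∞) (9·x^2 + 2·x)/(3·x^2)
  = 3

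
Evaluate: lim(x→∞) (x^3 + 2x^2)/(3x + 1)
This is an ∞/∞ indeterminate form.

Apply L'Hôpital's rule: differentiate numerator and denominator separately.
  f(x) = x^3 + 2·x^2   ⇒   f'(x) = 3·x^2 + 4·x
  g(x) = 3·x + 1   ⇒   g'(x) = 3
  lim(x→∞) f'(x)/g'(x) = lim(x→∞) (3·x^2 + 4·x)/(3)
  = ∞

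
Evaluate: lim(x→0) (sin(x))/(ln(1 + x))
This is a 0/0 indeterminate form.

Apply L'Hôpital's rule: differentiate numerator and denominator separately.
  f(x) = sin(x)   ⇒   f'(x) = cos(x)
  g(x) = ln(x + 1)   ⇒   g'(x) = 1/(x + 1)
  lim(x→0) f'(x)/g'(x) = lim(x→0) (cos(x))/(1/(x + 1))
  = 1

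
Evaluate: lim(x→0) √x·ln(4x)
This is a 0·∞ indeterminate form.

Rewrite 0·∞ as a quotient (0/0 or ∞/∞ form), then apply L'Hôpital's rule:
  lim(x→0) √x·ln(4x) = 0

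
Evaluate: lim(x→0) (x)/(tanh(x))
This is a 0/0 indeterminate form.

Apply L'Hôpital's rule: differentiate numerator and denominator separately.
  f(x) = x   ⇒   f'(x) = 1
  g(x) = tanh(x)   ⇒   g'(x) = 1 - tanh(x)^2
  lim(x→0) f'(x)/g'(x) = lim(x→0) (1)/(1 - tanh(x)^2)
  = 1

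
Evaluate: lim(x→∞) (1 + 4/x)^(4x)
This is an exponential indeterminate form.

For exponential indeterminate forms, take the natural log:
  Let L = lim(x→∞) (1 + 4/x)^(4x)
  Then ln(L) = lim(x→∞) [exponent × ln(base)]
  Evaluate using L'Hôpital or standard limits, then exponentiate.
  L = e^(16)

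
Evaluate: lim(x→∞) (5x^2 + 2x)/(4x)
This is an ∞/∞ indeterminate form.

Apply L'Hôpital's rule: differentiate numerator and denominator separately.
  f(x) = 5·x^2 + 2·x   ⇒   f'(x) = 10·x + 2
  g(x) = 4·x   ⇒   g'(x) = 4
  lim(x→∞) f'(x)/g'(x) = lim(x→∞) (10·x + 2)/(4)
  = ∞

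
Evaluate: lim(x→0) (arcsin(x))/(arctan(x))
This is a 0/0 indeterminate form.

Apply L'Hôpital's rule: differentiate numerator and denominator separately.
  f(x) = asin(x)   ⇒   f'(x) = 1/sqrt(1 - x^2)
  g(x) = atan(x)   ⇒   g'(x) = 1/(x^2 + 1)
  lim(x→0) f'(x)/g'(x) = lim(x→0) (1/sqrt(1 - x^2))/(1/(x^2 + 1))
  = 1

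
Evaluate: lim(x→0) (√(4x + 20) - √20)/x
This is a standard limit.

Factor or rationalize the expression:
  lim(x→0) (√(4x + 20) - √20)/x = sqrt(5)/5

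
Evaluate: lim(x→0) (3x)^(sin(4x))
This is an exponential indeterminate form.

For exponential indeterminate forms, take the natural log:
  Let L = lim(x→0) (3x)^(sin(4x))
  Then ln(L) = lim(x→0) [exponent × ln(base)]
  Evaluate using L'Hôpital or standard limits, then exponentiate.
  L = 1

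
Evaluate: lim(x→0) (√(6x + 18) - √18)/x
This is a standard limit.

Factor or rationalize the expression:
  lim(x→0) (√(6x + 18) - √18)/x = sqrt(2)/2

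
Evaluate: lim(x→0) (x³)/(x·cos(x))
This is a 0/0 indeterminate form.

Apply L'Hôpital's rule: differentiate numerator and denominator separately.
  f(x) = x^3   ⇒   f'(x) = 3·x^2
  g(x) = x·cos(x)   ⇒   g'(x) = -x·sin(x) + cos(x)
  lim(x→0) f'(x)/g'(x) = lim(x→0) (3·x^2)/(-x·sin(x) + cos(x))
  = 0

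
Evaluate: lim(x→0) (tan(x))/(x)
This is a 0/0 indeterminate form.

Apply L'Hôpital's rule: differentiate numerator and denominator separately.
  f(x) = tan(x)   ⇒   f'(x) = tan(x)^2 + 1
  g(x) = x   ⇒   g'(x) = 1
  lim(x→0) f'(x)/g'(x) = lim(x→0) (tan(x)^2 + 1)/(1)
  = 1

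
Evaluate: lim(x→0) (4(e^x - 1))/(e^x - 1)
This is a 0/0 indeterminate form.

Apply L'Hôpital's rule: differentiate numerator and denominator separately.
  f(x) = 4·e^(x) - 4   ⇒   f'(x) = 4·e^(x)
  g(x) = e^(x) - 1   ⇒   g'(x) = e^(x)
  lim(x→0) f'(x)/g'(x) = lim(x→0) (4·e^(x))/(e^(x))
  = 4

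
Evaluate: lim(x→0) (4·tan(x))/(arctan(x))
This is a 0/0 indeterminate form.

Apply L'Hôpital's rule: differentiate numerator and denominator separately.
  f(x) = 4·tan(x)   ⇒   f'(x) = 4·tan(x)^2 + 4
  g(x) = atan(x)   ⇒   g'(x) = 1/(x^2 + 1)
  lim(x→0) f'(x)/g'(x) = lim(x→0) (4·tan(x)^2 + 4)/(1/(x^2 + 1))
  = 4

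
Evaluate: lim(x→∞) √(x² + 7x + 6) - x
This is an ∞-∞ indeterminate form.

Combine fractions or rationalize to convert ∞-∞ to 0/0 form:
  lim(x→∞) √(x² + 7x + 6) - x = 7/2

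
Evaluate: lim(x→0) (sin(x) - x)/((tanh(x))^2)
This is a 0/0 indeterminate form.

Apply L'Hôpital's rule: differentiate numerator and denominator separately.
  f(x) = -x + sin(x)   ⇒   f'(x) = cos(x) - 1
  g(x) = tanh(x)^2   ⇒   g'(x) = (2 - 2·tanh(x)^2)·tanh(x)
  lim(x→0) f'(x)/g'(x) = lim(x→0) (cos(x) - 1)/((2 - 2·tanh(x)^2)·tanh(x))
  = 0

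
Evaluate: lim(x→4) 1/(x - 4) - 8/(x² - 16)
This is an ∞-∞ indeterminate form.

Combine fractions or rationalize to convert ∞-∞ to 0/0 form:
  lim(x→4) 1/(x - 4) - 8/(x² - 16) = 1/8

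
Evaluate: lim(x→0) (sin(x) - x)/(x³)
This is a 0/0 indeterminate form.

Apply L'Hôpital's rule: differentiate numerator and denominator separately.
  f(x) = -x + sin(x)   ⇒   f'(x) = cos(x) - 1
  g(x) = x^3   ⇒   g'(x) = 3·x^2
  lim(x→0) f'(x)/g'(x) = lim(x→0) (cos(x) - 1)/(3·x^2)
  = -1/6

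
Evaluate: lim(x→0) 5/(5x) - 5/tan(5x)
This is an ∞-∞ indeterminate form.

Combine fractions or rationalize to convert ∞-∞ to 0/0 form:
  lim(x→0) 5/(5x) - 5/tan(5x) = 0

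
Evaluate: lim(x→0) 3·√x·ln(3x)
This is a 0·∞ indeterminate form.

Rewrite 0·∞ as a quotient (0/0 or ∞/∞ form), then apply L'Hôpital's rule:
  lim(x→0) 3·√x·ln(3x) = 0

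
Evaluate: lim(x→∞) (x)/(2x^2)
This is an ∞/∞ indeterminate form.

Apply L'Hôpital's rule: differentiate numerator and denominator separately.
  f(x) = x   ⇒   f'(x) = 1
  g(x) = 2·x^2   ⇒   g'(x) = 4·x
  lim(x→∞) f'(x)/g'(x) = lim(x→∞) (1)/(4·x)
  = 0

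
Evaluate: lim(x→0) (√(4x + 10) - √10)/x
This is a standard limit.

Factor or rationalize the expression:
  lim(x→0) (√(4x + 10) - √10)/x = sqrt(10)/5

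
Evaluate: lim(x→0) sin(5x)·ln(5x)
This is a 0·∞ indeterminate form.

Rewrite 0·∞ as a quotient (0/0 or ∞/∞ form), then apply L'Hôpital's rule:
  lim(x→0) sin(5x)·ln(5x) = 0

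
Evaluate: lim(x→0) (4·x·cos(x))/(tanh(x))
This is a 0/0 indeterminate form.

Apply L'Hôpital's rule: differentiate numerator and denominator separately.
  f(x) = 4·x·cos(x)   ⇒   f'(x) = -4·x·sin(x) + 4·cos(x)
  g(x) = tanh(x)   ⇒   g'(x) = 1 - tanh(x)^2
  lim(x→0) f'(x)/g'(x) = lim(x→0) (-4·x·sin(x) + 4·cos(x))/(1 - tanh(x)^2)
  = 4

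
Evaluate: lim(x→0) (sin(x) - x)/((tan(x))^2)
This is a 0/0 indeterminate form.

Apply L'Hôpital's rule: differentiate numerator and denominator separately.
  f(x) = -x + sin(x)   ⇒   f'(x) = cos(x) - 1
  g(x) = tan(x)^2   ⇒   g'(x) = (2·tan(x)^2 + 2)·tan(x)
  lim(x→0) f'(x)/g'(x) = lim(x→0) (cos(x) - 1)/((2·tan(x)^2 + 2)·tan(x))
  = 0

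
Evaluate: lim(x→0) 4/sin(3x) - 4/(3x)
This is an ∞-∞ indeterminate form.

Combine fractions or rationalize to convert ∞-∞ to 0/0 form:
  lim(x→0) 4/sin(3x) - 4/(3x) = 0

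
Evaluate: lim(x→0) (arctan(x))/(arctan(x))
This is a 0/0 indeterminate form.

Apply L'Hôpital's rule: differentiate numerator and denominator separately.
  f(x) = atan(x)   ⇒   f'(x) = 1/(x^2 + 1)
  g(x) = atan(x)   ⇒   g'(x) = 1/(x^2 + 1)
  lim(x→0) f'(x)/g'(x) = lim(x→0) (1/(x^2 + 1))/(1/(x^2 + 1))
  = 1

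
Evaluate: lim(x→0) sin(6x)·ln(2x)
This is a 0·∞ indeterminate form.

Rewrite 0·∞ as a quotient (0/0 or ∞/∞ form), then apply L'Hôpital's rule:
  lim(x→0) sin(6x)·ln(2x) = 0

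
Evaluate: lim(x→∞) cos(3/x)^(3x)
This is an exponential indeterminate form.

For exponential indeterminate forms, take the natural log:
  Let L = lim(x→∞) cos(3/x)^(3x)
  Then ln(L) = lim(x→∞) [exponent × ln(base)]
  Evaluate using L'Hôpital or standard limits, then exponentiate.
  L = 1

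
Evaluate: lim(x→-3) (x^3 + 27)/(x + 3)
This is a standard limit.

Factor or rationalize the expression:
  lim(x→-3) (x^3 + 27)/(x + 3) = 27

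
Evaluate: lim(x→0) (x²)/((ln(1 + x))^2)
This is a 0/0 indeterminate form.

Apply L'Hôpital's rule: differentiate numerator and denominator separately.
  f(x) = x^2   ⇒   f'(x) = 2·x
  g(x) = ln(x + 1)^2   ⇒   g'(x) = 2·ln(x + 1)/(x + 1)
  lim(x→0) f'(x)/g'(x) = lim(x→0) (2·x)/(2·ln(x + 1)/(x + 1))
  = 1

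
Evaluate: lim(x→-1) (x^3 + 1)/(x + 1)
This is a standard limit.

Factor or rationalize the expression:
  lim(x→-1) (x^3 + 1)/(x + 1) = 3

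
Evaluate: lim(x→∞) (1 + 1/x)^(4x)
This is an exponential indeterminate form.

For exponential indeterminate forms, take the natural log:
  Let L = lim(x→∞) (1 + 1/x)^(4x)
  Then ln(L) = lim(x→∞) [exponent × ln(base)]
  Evaluate using L'Hôpital or standard limits, then exponentiate.
  L = e^(4)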